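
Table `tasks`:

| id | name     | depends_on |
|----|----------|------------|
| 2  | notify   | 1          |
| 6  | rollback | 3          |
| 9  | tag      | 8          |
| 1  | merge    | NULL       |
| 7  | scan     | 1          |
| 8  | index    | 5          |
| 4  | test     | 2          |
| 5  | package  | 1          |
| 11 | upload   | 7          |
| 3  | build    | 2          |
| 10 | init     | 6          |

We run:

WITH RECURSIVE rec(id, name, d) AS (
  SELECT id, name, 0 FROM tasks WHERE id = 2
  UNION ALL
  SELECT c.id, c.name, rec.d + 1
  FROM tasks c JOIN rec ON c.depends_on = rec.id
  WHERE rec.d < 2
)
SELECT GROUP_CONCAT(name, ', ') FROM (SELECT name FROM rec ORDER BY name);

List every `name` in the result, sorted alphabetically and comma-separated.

Base: id=2 (notify) at d 0.
Iteration 1: rows with depends_on in {2} -> build (id 3, d 1), test (id 4, d 1).
Iteration 2: rows with depends_on in {3,4} -> rollback (id 6, d 2).
Iteration 3: d < 2 fails for all current rows; recursion stops.

build, notify, rollback, test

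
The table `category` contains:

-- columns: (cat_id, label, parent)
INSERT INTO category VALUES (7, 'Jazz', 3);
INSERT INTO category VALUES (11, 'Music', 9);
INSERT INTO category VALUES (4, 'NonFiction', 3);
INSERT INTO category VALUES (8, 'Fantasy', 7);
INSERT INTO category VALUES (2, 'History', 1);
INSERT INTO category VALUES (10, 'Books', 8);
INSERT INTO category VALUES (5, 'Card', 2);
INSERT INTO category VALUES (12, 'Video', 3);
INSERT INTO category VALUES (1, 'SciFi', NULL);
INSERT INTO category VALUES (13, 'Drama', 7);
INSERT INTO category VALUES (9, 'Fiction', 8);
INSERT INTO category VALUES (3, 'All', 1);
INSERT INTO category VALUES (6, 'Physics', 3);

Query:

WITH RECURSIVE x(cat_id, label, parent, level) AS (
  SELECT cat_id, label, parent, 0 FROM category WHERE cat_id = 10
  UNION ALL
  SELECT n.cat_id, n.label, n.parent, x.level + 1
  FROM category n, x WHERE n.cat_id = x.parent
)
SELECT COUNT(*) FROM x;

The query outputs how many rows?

Base: cat_id=10 (Books), parent=8, level 0.
Iteration 1: join on cat_id=8 -> Fantasy (id 8, parent=7, level 1).
Iteration 2: join on cat_id=7 -> Jazz (id 7, parent=3, level 2).
Iteration 3: join on cat_id=3 -> All (id 3, parent=1, level 3).
Iteration 4: join on cat_id=1 -> SciFi (id 1, parent=NULL, level 4).
Iteration 5: parent is NULL; no match; recursion stops.
Total rows emitted: 5.

5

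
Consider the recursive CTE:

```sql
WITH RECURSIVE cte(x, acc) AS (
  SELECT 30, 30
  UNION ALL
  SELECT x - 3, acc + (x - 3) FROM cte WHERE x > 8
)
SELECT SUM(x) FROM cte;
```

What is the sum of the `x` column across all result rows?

Base: x=30, acc=30.
Iteration 1: 30 > 8 holds -> x = 30 - 3 = 27, acc = 30 + 27 = 57.
Iteration 2: 27 > 8 holds -> x = 27 - 3 = 24, acc = 57 + 24 = 81.
Iteration 3: 24 > 8 holds -> x = 24 - 3 = 21, acc = 81 + 21 = 102.
Iteration 4: 21 > 8 holds -> x = 21 - 3 = 18, acc = 102 + 18 = 120.
Iteration 5: 18 > 8 holds -> x = 18 - 3 = 15, acc = 120 + 15 = 135.
Iteration 6: 15 > 8 holds -> x = 15 - 3 = 12, acc = 135 + 12 = 147.
Iteration 7: 12 > 8 holds -> x = 12 - 3 = 9, acc = 147 + 9 = 156.
Iteration 8: 9 > 8 holds -> x = 9 - 3 = 6, acc = 156 + 6 = 162.
Iteration 9: 6 > 8 fails; recursion stops.
SUM(x) = 30 + 27 + 24 + 21 + 18 + 15 + 12 + 9 + 6 = 162.

162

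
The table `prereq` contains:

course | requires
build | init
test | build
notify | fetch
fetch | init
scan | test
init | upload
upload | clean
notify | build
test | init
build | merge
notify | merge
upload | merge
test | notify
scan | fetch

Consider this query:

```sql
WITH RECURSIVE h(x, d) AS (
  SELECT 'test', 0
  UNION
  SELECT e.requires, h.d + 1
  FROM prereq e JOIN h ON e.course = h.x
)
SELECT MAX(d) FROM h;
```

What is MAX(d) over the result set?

Base: (test, d=0).
Iteration 1: edges from {test} -> (build, d=1), (init, d=1), (notify, d=1).
Iteration 2: edges from {build,init,notify} -> (build, d=2), (fetch, d=2), (init, d=2), (merge, d=2), (upload, d=2). [UNION drops 1 duplicate row(s)]
Iteration 3: edges from {build,fetch,init,merge,upload} -> (clean, d=3), (init, d=3), (merge, d=3), (upload, d=3). [UNION drops 2 duplicate row(s)]
Iteration 4: edges from {clean,init,merge,upload} -> (clean, d=4), (merge, d=4), (upload, d=4).
Iteration 5: edges from {clean,merge,upload} -> (clean, d=5), (merge, d=5).
Iteration 6: no outgoing edges from {clean,merge}; recursion stops.
d values: 0, 1, 1, 1, 2, 2, 2, 2, 2, 3, 3, 3, 3, 4, 4, 4, ...; the maximum is 5.

5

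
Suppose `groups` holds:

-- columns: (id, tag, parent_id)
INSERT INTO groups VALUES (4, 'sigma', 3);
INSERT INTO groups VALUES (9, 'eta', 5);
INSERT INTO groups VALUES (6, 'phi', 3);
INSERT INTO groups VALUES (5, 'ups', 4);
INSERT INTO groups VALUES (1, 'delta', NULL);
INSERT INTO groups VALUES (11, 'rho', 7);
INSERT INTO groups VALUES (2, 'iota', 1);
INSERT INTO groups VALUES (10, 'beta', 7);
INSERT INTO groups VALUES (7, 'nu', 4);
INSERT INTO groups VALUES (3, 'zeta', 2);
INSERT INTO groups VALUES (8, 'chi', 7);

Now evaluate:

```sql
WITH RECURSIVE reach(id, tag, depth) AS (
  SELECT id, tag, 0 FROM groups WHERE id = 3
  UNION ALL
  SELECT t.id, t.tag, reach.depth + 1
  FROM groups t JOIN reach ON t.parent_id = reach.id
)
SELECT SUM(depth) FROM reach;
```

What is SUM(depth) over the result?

Base: id=3 (zeta) at depth 0.
Iteration 1: rows with parent_id in {3} -> sigma (id 4, depth 1), phi (id 6, depth 1).
Iteration 2: rows with parent_id in {4,6} -> ups (id 5, depth 2), nu (id 7, depth 2).
Iteration 3: rows with parent_id in {5,7} -> chi (id 8, depth 3), eta (id 9, depth 3), beta (id 10, depth 3), rho (id 11, depth 3).
Iteration 4: no rows with parent_id in {8,9,10,11}; recursion stops.
SUM(depth) = 0 + 1 + 1 + 2 + 2 + 3 + 3 + 3 + 3 = 18.

18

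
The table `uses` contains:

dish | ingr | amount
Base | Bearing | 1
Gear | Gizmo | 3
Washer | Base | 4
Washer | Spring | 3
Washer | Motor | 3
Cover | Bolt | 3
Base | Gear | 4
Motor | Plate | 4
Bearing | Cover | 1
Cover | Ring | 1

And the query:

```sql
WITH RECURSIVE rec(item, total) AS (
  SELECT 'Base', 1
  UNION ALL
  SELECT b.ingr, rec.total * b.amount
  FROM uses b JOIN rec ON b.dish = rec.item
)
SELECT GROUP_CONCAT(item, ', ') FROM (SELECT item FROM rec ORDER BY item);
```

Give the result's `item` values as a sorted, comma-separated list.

Base: (Base, total=1).
Iteration 1: components of {Base} -> Bearing = 1*1 = 1, Gear = 1*4 = 4.
Iteration 2: components of {Bearing,Gear} -> Cover = 1*1 = 1, Gizmo = 4*3 = 12.
Iteration 3: components of {Cover,Gizmo} -> Bolt = 1*3 = 3, Ring = 1*1 = 1.
Iteration 4: no further components; recursion stops.

Base, Bearing, Bolt, Cover, Gear, Gizmo, Ring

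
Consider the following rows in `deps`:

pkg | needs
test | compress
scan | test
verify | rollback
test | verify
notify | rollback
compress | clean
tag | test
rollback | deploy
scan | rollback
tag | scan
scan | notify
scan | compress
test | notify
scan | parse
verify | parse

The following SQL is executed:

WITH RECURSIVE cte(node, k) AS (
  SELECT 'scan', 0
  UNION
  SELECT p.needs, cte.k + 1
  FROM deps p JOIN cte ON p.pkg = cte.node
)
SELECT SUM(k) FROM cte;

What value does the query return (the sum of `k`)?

33

Base: (scan, k=0).
Iteration 1: edges from {scan} -> (compress, k=1), (notify, k=1), (parse, k=1), (rollback, k=1), (test, k=1).
Iteration 2: edges from {compress,notify,parse,rollback,test} -> (clean, k=2), (compress, k=2), (deploy, k=2), (notify, k=2), (rollback, k=2), (verify, k=2).
Iteration 3: edges from {clean,compress,deploy,notify,rollback,verify} -> (clean, k=3), (deploy, k=3), (parse, k=3), (rollback, k=3). [UNION drops 1 duplicate row(s)]
Iteration 4: edges from {clean,deploy,parse,rollback} -> (deploy, k=4).
Iteration 5: no outgoing edges from {deploy}; recursion stops.
SUM(k) = 0 + 1 + 1 + 1 + 1 + 1 + 2 + 2 + 2 + 2 + 2 + 2 + 3 + 3 + ... (17 terms) = 33.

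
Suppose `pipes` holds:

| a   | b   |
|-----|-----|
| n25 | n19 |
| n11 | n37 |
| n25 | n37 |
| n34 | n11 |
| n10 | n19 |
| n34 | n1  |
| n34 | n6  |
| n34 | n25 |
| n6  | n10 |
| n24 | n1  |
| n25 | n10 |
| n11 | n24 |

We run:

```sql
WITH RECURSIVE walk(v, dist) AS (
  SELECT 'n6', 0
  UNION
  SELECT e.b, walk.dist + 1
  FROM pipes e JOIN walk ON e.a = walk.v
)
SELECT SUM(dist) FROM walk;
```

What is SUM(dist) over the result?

Base: (n6, dist=0).
Iteration 1: edges from {n6} -> (n10, dist=1).
Iteration 2: edges from {n10} -> (n19, dist=2).
Iteration 3: no outgoing edges from {n19}; recursion stops.
SUM(dist) = 0 + 1 + 2 = 3.

3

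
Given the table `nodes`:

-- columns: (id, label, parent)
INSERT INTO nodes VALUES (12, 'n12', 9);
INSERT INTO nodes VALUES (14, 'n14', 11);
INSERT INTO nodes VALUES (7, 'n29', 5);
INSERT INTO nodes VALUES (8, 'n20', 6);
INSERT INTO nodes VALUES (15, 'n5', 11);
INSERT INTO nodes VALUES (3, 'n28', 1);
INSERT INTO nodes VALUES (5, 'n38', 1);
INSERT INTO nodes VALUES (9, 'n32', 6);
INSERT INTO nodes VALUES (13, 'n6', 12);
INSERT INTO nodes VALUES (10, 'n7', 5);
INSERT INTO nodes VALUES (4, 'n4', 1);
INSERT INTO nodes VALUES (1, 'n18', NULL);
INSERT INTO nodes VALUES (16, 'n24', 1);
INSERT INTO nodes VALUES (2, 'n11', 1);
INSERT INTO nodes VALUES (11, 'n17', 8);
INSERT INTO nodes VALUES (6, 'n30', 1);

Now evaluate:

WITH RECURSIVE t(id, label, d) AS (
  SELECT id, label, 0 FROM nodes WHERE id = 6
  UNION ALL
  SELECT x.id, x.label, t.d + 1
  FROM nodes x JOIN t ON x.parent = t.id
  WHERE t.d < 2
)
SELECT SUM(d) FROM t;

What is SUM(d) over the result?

Base: id=6 (n30) at d 0.
Iteration 1: rows with parent in {6} -> n20 (id 8, d 1), n32 (id 9, d 1).
Iteration 2: rows with parent in {8,9} -> n17 (id 11, d 2), n12 (id 12, d 2).
Iteration 3: d < 2 fails for all current rows; recursion stops.
SUM(d) = 0 + 1 + 1 + 2 + 2 = 6.

6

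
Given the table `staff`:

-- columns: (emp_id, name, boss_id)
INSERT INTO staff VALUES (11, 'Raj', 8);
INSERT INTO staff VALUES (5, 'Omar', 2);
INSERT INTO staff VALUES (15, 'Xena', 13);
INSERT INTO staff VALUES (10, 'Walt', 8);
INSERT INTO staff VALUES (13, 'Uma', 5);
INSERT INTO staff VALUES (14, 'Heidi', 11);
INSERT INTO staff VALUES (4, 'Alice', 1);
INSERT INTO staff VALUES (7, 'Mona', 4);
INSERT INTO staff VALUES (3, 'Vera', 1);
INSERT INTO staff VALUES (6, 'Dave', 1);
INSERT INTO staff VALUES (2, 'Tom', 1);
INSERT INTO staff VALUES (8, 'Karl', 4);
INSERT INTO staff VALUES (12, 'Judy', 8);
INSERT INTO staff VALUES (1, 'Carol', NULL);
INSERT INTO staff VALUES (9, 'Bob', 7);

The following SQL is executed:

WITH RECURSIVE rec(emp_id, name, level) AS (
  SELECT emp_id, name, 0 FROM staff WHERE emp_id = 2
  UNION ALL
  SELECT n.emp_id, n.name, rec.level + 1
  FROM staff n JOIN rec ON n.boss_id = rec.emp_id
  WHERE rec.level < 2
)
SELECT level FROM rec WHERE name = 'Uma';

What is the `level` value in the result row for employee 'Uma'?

Base: emp_id=2 (Tom) at level 0.
Iteration 1: rows with boss_id in {2} -> Omar (id 5, level 1).
Iteration 2: rows with boss_id in {5} -> Uma (id 13, level 2).
Iteration 3: level < 2 fails for all current rows; recursion stops.

2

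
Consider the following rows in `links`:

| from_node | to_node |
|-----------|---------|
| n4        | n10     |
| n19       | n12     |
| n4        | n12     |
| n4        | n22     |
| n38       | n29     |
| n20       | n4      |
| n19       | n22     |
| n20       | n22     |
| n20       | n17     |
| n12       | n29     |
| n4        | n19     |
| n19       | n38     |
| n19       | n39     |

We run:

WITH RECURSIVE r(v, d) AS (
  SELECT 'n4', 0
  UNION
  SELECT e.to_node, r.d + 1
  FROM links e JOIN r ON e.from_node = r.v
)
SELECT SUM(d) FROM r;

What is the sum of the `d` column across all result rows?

Base: (n4, d=0).
Iteration 1: edges from {n4} -> (n10, d=1), (n12, d=1), (n19, d=1), (n22, d=1).
Iteration 2: edges from {n10,n12,n19,n22} -> (n12, d=2), (n22, d=2), (n29, d=2), (n38, d=2), (n39, d=2).
Iteration 3: edges from {n12,n22,n29,n38,n39} -> (n29, d=3). [UNION drops 1 duplicate row(s)]
Iteration 4: no outgoing edges from {n29}; recursion stops.
SUM(d) = 0 + 1 + 1 + 1 + 1 + 2 + 2 + 2 + 2 + 2 + 3 = 17.

17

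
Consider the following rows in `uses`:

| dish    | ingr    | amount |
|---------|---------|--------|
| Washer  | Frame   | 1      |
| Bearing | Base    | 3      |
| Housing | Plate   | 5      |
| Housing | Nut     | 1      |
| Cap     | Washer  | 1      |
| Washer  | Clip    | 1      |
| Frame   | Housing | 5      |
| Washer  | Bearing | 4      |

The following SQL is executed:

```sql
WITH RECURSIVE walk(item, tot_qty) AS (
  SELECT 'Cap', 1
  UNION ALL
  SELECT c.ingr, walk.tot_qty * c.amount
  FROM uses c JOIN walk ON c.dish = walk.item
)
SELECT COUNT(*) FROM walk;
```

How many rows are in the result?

Base: (Cap, tot_qty=1).
Iteration 1: components of {Cap} -> Washer = 1*1 = 1.
Iteration 2: components of {Washer} -> Bearing = 1*4 = 4, Clip = 1*1 = 1, Frame = 1*1 = 1.
Iteration 3: components of {Bearing,Clip,Frame} -> Base = 4*3 = 12, Housing = 1*5 = 5.
Iteration 4: components of {Base,Housing} -> Nut = 5*1 = 5, Plate = 5*5 = 25.
Iteration 5: no further components; recursion stops.
Total rows emitted: 9.

9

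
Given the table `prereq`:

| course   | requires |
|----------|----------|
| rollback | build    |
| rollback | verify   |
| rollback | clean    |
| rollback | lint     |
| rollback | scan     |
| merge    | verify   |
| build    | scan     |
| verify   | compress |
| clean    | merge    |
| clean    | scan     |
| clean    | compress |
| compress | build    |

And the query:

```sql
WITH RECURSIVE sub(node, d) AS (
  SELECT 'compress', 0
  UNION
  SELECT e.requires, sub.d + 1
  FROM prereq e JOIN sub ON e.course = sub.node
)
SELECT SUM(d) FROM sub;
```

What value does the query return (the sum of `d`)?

3

Base: (compress, d=0).
Iteration 1: edges from {compress} -> (build, d=1).
Iteration 2: edges from {build} -> (scan, d=2).
Iteration 3: no outgoing edges from {scan}; recursion stops.
SUM(d) = 0 + 1 + 2 = 3.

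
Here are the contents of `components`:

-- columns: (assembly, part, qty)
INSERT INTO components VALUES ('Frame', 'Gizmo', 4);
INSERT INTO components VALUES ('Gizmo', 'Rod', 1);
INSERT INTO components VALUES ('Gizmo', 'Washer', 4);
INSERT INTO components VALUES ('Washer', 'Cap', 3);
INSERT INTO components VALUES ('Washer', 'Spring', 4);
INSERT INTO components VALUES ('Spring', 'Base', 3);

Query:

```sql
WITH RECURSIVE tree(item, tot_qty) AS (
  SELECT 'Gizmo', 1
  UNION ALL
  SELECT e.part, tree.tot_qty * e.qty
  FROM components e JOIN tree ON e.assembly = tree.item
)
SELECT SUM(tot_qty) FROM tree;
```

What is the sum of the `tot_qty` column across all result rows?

Base: (Gizmo, tot_qty=1).
Iteration 1: components of {Gizmo} -> Rod = 1*1 = 1, Washer = 1*4 = 4.
Iteration 2: components of {Rod,Washer} -> Cap = 4*3 = 12, Spring = 4*4 = 16.
Iteration 3: components of {Cap,Spring} -> Base = 16*3 = 48.
Iteration 4: no further components; recursion stops.
SUM(tot_qty) = 1 + 1 + 4 + 12 + 16 + 48 = 82.

82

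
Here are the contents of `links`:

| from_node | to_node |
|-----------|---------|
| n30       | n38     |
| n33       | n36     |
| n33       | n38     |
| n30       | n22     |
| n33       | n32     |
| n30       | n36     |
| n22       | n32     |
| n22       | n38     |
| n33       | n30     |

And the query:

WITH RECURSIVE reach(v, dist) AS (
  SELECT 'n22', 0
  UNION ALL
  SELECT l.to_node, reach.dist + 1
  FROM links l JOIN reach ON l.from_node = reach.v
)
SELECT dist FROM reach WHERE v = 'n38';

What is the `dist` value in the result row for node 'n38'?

1

Base: (n22, dist=0).
Iteration 1: edges from {n22} -> (n32, dist=1), (n38, dist=1).
Iteration 2: no outgoing edges from {n32,n38}; recursion stops.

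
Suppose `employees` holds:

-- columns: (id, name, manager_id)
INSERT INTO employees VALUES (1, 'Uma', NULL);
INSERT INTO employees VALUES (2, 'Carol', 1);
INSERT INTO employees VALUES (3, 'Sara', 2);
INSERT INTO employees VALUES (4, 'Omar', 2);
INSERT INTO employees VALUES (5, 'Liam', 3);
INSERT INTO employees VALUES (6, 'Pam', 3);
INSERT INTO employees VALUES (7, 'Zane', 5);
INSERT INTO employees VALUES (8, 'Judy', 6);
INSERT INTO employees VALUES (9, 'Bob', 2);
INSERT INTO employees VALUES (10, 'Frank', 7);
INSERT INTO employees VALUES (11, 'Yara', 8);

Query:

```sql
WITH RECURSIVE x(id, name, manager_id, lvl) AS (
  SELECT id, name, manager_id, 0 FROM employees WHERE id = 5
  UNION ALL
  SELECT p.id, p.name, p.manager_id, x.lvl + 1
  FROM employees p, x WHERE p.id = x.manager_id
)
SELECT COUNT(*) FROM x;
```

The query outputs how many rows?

Base: id=5 (Liam), manager_id=3, lvl 0.
Iteration 1: join on id=3 -> Sara (id 3, manager_id=2, lvl 1).
Iteration 2: join on id=2 -> Carol (id 2, manager_id=1, lvl 2).
Iteration 3: join on id=1 -> Uma (id 1, manager_id=NULL, lvl 3).
Iteration 4: manager_id is NULL; no match; recursion stops.
Total rows emitted: 4.

4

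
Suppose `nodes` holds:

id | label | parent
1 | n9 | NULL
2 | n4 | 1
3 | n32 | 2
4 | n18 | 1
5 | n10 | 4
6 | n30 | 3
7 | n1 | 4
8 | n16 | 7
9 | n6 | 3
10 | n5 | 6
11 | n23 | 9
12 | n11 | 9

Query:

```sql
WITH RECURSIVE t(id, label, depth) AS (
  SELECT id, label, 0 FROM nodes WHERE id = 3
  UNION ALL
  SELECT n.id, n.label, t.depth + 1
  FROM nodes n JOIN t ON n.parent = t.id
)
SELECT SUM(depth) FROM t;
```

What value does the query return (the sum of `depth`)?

Base: id=3 (n32) at depth 0.
Iteration 1: rows with parent in {3} -> n30 (id 6, depth 1), n6 (id 9, depth 1).
Iteration 2: rows with parent in {6,9} -> n5 (id 10, depth 2), n23 (id 11, depth 2), n11 (id 12, depth 2).
Iteration 3: no rows with parent in {10,11,12}; recursion stops.
SUM(depth) = 0 + 1 + 1 + 2 + 2 + 2 = 8.

8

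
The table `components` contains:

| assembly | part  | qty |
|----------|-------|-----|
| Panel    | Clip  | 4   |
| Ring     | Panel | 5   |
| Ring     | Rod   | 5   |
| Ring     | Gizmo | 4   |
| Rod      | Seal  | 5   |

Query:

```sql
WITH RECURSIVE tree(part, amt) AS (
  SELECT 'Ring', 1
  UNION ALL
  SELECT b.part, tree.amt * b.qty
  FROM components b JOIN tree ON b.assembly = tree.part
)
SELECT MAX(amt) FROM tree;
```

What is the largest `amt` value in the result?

25

Base: (Ring, amt=1).
Iteration 1: components of {Ring} -> Gizmo = 1*4 = 4, Panel = 1*5 = 5, Rod = 1*5 = 5.
Iteration 2: components of {Gizmo,Panel,Rod} -> Clip = 5*4 = 20, Seal = 5*5 = 25.
Iteration 3: no further components; recursion stops.
amt values: 1, 5, 4, 5, 20, 25; the maximum is 25.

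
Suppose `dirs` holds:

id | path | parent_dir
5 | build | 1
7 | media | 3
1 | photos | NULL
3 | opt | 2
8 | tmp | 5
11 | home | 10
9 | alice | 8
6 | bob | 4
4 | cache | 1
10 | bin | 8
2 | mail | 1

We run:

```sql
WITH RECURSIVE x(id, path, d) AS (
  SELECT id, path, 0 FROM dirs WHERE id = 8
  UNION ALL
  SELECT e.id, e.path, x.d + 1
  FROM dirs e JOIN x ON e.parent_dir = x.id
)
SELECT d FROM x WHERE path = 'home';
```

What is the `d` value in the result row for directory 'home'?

Base: id=8 (tmp) at d 0.
Iteration 1: rows with parent_dir in {8} -> alice (id 9, d 1), bin (id 10, d 1).
Iteration 2: rows with parent_dir in {9,10} -> home (id 11, d 2).
Iteration 3: no rows with parent_dir in {11}; recursion stops.

2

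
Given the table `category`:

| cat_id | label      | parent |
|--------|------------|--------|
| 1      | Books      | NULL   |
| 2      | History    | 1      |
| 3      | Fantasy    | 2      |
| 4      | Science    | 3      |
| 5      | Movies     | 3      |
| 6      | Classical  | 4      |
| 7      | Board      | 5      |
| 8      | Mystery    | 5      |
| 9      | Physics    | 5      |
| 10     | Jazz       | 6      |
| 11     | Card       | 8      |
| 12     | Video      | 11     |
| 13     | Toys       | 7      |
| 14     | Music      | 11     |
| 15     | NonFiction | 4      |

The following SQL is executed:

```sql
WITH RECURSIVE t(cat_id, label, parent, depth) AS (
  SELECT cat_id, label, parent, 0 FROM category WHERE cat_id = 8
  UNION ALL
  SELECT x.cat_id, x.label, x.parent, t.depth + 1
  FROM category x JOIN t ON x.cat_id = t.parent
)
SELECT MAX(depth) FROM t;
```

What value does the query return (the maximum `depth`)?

4

Base: cat_id=8 (Mystery), parent=5, depth 0.
Iteration 1: join on cat_id=5 -> Movies (id 5, parent=3, depth 1).
Iteration 2: join on cat_id=3 -> Fantasy (id 3, parent=2, depth 2).
Iteration 3: join on cat_id=2 -> History (id 2, parent=1, depth 3).
Iteration 4: join on cat_id=1 -> Books (id 1, parent=NULL, depth 4).
Iteration 5: parent is NULL; no match; recursion stops.
depth values: 0, 1, 2, 3, 4; the maximum is 4.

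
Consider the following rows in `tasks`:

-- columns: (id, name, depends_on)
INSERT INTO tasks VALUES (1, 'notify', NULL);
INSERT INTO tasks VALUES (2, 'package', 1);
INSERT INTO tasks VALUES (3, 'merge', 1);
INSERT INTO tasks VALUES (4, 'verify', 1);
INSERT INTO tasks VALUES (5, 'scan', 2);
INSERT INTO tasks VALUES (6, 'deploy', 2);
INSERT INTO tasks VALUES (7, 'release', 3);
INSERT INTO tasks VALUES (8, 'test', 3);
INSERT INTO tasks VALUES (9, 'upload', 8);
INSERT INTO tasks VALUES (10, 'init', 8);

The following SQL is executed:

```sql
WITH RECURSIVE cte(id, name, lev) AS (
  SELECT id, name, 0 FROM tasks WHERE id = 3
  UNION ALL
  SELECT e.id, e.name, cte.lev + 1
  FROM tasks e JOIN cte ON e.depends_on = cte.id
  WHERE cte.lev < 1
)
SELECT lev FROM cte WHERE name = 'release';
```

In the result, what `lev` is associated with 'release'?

1

Base: id=3 (merge) at lev 0.
Iteration 1: rows with depends_on in {3} -> release (id 7, lev 1), test (id 8, lev 1).
Iteration 2: lev < 1 fails for all current rows; recursion stops.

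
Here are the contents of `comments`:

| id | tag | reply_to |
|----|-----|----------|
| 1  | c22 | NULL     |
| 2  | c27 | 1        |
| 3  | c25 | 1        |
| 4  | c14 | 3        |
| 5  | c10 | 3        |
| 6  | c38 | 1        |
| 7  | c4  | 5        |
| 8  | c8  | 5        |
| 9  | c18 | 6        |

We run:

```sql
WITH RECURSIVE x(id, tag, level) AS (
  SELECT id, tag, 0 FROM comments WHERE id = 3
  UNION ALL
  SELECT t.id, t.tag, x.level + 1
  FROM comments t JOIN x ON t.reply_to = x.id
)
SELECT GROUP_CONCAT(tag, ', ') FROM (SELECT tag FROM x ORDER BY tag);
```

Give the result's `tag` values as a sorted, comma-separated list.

c10, c14, c25, c4, c8

Base: id=3 (c25) at level 0.
Iteration 1: rows with reply_to in {3} -> c14 (id 4, level 1), c10 (id 5, level 1).
Iteration 2: rows with reply_to in {4,5} -> c4 (id 7, level 2), c8 (id 8, level 2).
Iteration 3: no rows with reply_to in {7,8}; recursion stops.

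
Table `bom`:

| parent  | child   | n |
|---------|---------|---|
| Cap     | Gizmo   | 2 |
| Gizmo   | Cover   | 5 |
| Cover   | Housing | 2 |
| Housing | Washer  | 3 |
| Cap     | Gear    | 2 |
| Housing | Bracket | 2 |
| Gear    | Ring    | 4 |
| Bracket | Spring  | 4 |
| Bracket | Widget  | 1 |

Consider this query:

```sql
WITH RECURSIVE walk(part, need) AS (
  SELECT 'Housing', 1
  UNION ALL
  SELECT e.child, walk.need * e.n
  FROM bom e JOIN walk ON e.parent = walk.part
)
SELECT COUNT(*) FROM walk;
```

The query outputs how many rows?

Base: (Housing, need=1).
Iteration 1: components of {Housing} -> Bracket = 1*2 = 2, Washer = 1*3 = 3.
Iteration 2: components of {Bracket,Washer} -> Spring = 2*4 = 8, Widget = 2*1 = 2.
Iteration 3: no further components; recursion stops.
Total rows emitted: 5.

5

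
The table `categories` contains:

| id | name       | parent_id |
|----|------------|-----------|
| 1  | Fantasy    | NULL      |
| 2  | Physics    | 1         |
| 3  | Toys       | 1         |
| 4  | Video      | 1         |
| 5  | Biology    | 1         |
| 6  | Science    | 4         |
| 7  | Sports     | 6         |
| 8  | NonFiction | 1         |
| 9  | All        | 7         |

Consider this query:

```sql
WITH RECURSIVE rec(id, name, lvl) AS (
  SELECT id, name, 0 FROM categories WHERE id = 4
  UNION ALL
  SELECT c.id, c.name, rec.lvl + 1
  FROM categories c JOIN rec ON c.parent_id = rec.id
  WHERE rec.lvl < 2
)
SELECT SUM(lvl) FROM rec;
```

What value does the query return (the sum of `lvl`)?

Base: id=4 (Video) at lvl 0.
Iteration 1: rows with parent_id in {4} -> Science (id 6, lvl 1).
Iteration 2: rows with parent_id in {6} -> Sports (id 7, lvl 2).
Iteration 3: lvl < 2 fails for all current rows; recursion stops.
SUM(lvl) = 0 + 1 + 2 = 3.

3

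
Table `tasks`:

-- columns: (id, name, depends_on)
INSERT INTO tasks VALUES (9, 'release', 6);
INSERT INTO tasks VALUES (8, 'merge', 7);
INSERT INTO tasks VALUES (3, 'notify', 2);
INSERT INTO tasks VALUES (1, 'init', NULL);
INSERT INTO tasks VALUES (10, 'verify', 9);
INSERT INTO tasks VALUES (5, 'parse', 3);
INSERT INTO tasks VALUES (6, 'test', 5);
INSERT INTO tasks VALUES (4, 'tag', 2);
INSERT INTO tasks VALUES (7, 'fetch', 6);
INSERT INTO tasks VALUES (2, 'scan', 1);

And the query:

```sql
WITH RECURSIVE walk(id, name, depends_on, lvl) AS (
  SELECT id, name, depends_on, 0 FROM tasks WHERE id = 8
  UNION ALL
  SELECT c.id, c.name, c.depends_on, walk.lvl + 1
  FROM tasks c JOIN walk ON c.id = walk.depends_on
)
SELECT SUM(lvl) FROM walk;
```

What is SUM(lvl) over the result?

21

Base: id=8 (merge), depends_on=7, lvl 0.
Iteration 1: join on id=7 -> fetch (id 7, depends_on=6, lvl 1).
Iteration 2: join on id=6 -> test (id 6, depends_on=5, lvl 2).
Iteration 3: join on id=5 -> parse (id 5, depends_on=3, lvl 3).
Iteration 4: join on id=3 -> notify (id 3, depends_on=2, lvl 4).
Iteration 5: join on id=2 -> scan (id 2, depends_on=1, lvl 5).
Iteration 6: join on id=1 -> init (id 1, depends_on=NULL, lvl 6).
Iteration 7: depends_on is NULL; no match; recursion stops.
SUM(lvl) = 0 + 1 + 2 + 3 + 4 + 5 + 6 = 21.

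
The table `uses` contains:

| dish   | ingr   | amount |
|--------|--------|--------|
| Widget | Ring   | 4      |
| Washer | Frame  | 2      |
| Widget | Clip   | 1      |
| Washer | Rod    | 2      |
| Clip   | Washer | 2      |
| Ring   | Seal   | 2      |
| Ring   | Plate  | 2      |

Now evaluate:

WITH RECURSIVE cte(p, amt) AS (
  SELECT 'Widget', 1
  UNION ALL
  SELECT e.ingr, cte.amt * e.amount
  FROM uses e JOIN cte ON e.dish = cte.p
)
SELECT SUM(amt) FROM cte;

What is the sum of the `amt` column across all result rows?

Base: (Widget, amt=1).
Iteration 1: components of {Widget} -> Clip = 1*1 = 1, Ring = 1*4 = 4.
Iteration 2: components of {Clip,Ring} -> Plate = 4*2 = 8, Seal = 4*2 = 8, Washer = 1*2 = 2.
Iteration 3: components of {Plate,Seal,Washer} -> Frame = 2*2 = 4, Rod = 2*2 = 4.
Iteration 4: no further components; recursion stops.
SUM(amt) = 1 + 1 + 4 + 2 + 8 + 8 + 4 + 4 = 32.

32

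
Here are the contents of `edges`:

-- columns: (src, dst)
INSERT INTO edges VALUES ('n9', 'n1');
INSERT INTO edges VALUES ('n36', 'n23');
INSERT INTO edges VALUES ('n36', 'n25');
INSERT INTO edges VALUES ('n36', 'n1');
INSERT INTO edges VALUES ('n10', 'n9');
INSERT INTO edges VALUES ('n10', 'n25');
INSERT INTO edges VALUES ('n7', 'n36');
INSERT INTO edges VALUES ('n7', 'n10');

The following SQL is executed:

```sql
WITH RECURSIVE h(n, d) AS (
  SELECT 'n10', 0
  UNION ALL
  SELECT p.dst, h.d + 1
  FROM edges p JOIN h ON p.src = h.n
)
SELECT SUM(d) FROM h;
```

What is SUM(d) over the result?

Base: (n10, d=0).
Iteration 1: edges from {n10} -> (n25, d=1), (n9, d=1).
Iteration 2: edges from {n25,n9} -> (n1, d=2).
Iteration 3: no outgoing edges from {n1}; recursion stops.
SUM(d) = 0 + 1 + 1 + 2 = 4.

4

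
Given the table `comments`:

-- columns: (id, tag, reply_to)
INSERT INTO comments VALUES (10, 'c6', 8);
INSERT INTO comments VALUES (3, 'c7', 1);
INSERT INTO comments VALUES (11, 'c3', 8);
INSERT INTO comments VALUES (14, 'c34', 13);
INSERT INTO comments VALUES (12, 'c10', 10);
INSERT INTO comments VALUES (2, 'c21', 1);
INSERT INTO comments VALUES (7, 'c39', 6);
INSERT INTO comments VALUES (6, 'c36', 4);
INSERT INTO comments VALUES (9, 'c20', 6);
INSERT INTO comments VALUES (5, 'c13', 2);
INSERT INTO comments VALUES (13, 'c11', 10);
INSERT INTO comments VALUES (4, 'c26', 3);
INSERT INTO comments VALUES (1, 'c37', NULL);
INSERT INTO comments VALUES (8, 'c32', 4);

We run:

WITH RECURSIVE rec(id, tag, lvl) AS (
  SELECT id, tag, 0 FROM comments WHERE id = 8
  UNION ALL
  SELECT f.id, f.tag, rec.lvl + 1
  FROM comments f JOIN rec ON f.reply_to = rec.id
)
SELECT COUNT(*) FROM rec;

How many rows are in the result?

6

Base: id=8 (c32) at lvl 0.
Iteration 1: rows with reply_to in {8} -> c6 (id 10, lvl 1), c3 (id 11, lvl 1).
Iteration 2: rows with reply_to in {10,11} -> c10 (id 12, lvl 2), c11 (id 13, lvl 2).
Iteration 3: rows with reply_to in {12,13} -> c34 (id 14, lvl 3).
Iteration 4: no rows with reply_to in {14}; recursion stops.
Total rows emitted: 6.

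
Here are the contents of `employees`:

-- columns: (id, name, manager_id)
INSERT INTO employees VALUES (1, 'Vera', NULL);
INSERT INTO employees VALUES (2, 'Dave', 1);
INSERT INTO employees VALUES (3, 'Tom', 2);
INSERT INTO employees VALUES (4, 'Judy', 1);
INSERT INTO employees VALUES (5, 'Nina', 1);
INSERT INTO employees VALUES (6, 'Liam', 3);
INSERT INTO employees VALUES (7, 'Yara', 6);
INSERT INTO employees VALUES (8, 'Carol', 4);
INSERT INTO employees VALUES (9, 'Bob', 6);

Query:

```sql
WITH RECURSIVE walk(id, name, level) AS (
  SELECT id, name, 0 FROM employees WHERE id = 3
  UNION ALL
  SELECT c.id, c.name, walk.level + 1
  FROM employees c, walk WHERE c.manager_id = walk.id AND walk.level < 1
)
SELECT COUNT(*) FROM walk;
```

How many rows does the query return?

Base: id=3 (Tom) at level 0.
Iteration 1: rows with manager_id in {3} -> Liam (id 6, level 1).
Iteration 2: level < 1 fails for all current rows; recursion stops.
Total rows emitted: 2.

2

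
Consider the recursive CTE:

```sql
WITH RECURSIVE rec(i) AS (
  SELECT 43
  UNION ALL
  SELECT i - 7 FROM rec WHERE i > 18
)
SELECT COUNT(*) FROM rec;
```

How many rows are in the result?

5

Base: i=43.
Iteration 1: 43 > 18 holds -> i = 43 - 7 = 36.
Iteration 2: 36 > 18 holds -> i = 36 - 7 = 29.
Iteration 3: 29 > 18 holds -> i = 29 - 7 = 22.
Iteration 4: 22 > 18 holds -> i = 22 - 7 = 15.
Iteration 5: 15 > 18 fails; recursion stops.
Total rows emitted: 5.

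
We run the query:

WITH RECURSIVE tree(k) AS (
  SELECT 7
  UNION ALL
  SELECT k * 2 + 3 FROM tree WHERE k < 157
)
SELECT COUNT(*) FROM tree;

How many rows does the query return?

5

Base: k=7.
Iteration 1: 7 < 157 holds -> k = 7 * 2 + 3 = 17.
Iteration 2: 17 < 157 holds -> k = 17 * 2 + 3 = 37.
Iteration 3: 37 < 157 holds -> k = 37 * 2 + 3 = 77.
Iteration 4: 77 < 157 holds -> k = 77 * 2 + 3 = 157.
Iteration 5: 157 < 157 fails; recursion stops.
Total rows emitted: 5.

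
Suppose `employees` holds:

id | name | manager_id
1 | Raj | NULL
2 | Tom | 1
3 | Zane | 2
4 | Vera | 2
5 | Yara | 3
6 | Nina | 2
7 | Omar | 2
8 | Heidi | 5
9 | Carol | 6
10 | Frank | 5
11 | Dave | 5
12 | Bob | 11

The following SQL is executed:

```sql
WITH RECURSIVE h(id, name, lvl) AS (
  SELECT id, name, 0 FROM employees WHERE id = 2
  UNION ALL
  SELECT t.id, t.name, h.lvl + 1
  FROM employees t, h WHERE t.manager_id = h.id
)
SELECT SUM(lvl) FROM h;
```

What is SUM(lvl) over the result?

21

Base: id=2 (Tom) at lvl 0.
Iteration 1: rows with manager_id in {2} -> Zane (id 3, lvl 1), Vera (id 4, lvl 1), Nina (id 6, lvl 1), Omar (id 7, lvl 1).
Iteration 2: rows with manager_id in {3,4,6,7} -> Yara (id 5, lvl 2), Carol (id 9, lvl 2).
Iteration 3: rows with manager_id in {5,9} -> Heidi (id 8, lvl 3), Frank (id 10, lvl 3), Dave (id 11, lvl 3).
Iteration 4: rows with manager_id in {8,10,11} -> Bob (id 12, lvl 4).
Iteration 5: no rows with manager_id in {12}; recursion stops.
SUM(lvl) = 0 + 1 + 1 + 1 + 1 + 2 + 2 + 3 + 3 + 3 + 4 = 21.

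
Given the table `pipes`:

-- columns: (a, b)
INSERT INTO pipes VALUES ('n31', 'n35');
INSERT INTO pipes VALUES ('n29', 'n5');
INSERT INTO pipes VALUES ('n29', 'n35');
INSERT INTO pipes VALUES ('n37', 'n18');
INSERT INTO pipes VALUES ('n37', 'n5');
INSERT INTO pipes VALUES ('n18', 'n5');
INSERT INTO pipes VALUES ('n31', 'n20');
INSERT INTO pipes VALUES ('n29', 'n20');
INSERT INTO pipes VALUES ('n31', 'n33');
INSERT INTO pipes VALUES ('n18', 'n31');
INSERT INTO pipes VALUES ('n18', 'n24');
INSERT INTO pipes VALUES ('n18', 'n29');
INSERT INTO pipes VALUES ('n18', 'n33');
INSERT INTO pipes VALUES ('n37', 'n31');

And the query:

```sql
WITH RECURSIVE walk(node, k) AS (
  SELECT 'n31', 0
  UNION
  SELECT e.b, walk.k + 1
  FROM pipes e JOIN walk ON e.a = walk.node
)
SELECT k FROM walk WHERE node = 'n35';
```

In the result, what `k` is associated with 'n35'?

1

Base: (n31, k=0).
Iteration 1: edges from {n31} -> (n20, k=1), (n33, k=1), (n35, k=1).
Iteration 2: no outgoing edges from {n20,n33,n35}; recursion stops.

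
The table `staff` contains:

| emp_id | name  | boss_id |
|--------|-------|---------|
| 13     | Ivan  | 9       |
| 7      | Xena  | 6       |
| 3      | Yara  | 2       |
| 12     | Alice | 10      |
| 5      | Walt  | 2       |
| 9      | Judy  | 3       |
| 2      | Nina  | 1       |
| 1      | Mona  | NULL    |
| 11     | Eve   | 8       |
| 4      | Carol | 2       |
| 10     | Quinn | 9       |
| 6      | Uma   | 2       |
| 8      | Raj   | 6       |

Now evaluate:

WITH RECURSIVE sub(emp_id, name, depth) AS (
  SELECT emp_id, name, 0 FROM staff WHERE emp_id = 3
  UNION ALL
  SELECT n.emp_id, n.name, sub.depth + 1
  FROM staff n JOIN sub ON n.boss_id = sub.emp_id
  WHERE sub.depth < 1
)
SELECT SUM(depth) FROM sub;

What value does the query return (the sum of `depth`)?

1

Base: emp_id=3 (Yara) at depth 0.
Iteration 1: rows with boss_id in {3} -> Judy (id 9, depth 1).
Iteration 2: depth < 1 fails for all current rows; recursion stops.
SUM(depth) = 0 + 1 = 1.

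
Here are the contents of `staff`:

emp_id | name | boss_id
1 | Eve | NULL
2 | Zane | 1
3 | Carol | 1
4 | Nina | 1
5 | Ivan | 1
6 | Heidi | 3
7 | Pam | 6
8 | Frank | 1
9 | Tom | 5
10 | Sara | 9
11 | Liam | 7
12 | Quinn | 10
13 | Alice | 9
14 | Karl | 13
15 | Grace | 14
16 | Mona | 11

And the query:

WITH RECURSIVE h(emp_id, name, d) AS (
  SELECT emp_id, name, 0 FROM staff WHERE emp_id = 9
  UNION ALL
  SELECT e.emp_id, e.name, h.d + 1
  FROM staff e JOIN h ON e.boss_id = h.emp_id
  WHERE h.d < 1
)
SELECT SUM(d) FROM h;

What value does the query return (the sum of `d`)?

Base: emp_id=9 (Tom) at d 0.
Iteration 1: rows with boss_id in {9} -> Sara (id 10, d 1), Alice (id 13, d 1).
Iteration 2: d < 1 fails for all current rows; recursion stops.
SUM(d) = 0 + 1 + 1 = 2.

2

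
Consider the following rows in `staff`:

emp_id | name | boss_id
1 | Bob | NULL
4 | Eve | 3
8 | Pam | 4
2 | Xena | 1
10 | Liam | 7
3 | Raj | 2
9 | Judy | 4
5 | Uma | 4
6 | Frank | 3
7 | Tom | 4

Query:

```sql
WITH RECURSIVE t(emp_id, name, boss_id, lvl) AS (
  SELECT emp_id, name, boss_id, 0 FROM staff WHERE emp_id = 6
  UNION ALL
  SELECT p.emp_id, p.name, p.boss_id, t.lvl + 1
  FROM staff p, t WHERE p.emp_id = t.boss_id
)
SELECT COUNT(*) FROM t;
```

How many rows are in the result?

4

Base: emp_id=6 (Frank), boss_id=3, lvl 0.
Iteration 1: join on emp_id=3 -> Raj (id 3, boss_id=2, lvl 1).
Iteration 2: join on emp_id=2 -> Xena (id 2, boss_id=1, lvl 2).
Iteration 3: join on emp_id=1 -> Bob (id 1, boss_id=NULL, lvl 3).
Iteration 4: boss_id is NULL; no match; recursion stops.
Total rows emitted: 4.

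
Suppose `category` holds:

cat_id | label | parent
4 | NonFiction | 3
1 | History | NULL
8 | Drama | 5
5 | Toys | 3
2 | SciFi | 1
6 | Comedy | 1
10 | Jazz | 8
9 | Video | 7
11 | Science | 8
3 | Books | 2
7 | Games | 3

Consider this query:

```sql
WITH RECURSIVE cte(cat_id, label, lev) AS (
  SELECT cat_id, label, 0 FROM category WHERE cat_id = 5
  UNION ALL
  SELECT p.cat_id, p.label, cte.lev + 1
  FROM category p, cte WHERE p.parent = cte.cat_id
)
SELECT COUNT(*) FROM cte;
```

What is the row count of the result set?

Base: cat_id=5 (Toys) at lev 0.
Iteration 1: rows with parent in {5} -> Drama (id 8, lev 1).
Iteration 2: rows with parent in {8} -> Jazz (id 10, lev 2), Science (id 11, lev 2).
Iteration 3: no rows with parent in {10,11}; recursion stops.
Total rows emitted: 4.

4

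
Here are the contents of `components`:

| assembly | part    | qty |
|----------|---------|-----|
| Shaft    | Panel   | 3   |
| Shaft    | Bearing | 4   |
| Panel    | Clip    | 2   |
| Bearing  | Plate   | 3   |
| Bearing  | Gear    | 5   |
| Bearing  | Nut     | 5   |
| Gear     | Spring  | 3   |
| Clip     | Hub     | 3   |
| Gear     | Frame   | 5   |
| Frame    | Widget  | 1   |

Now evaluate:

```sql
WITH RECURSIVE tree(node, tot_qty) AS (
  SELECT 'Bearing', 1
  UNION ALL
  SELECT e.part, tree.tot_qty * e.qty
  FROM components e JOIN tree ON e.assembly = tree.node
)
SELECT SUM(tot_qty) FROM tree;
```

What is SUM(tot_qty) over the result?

Base: (Bearing, tot_qty=1).
Iteration 1: components of {Bearing} -> Gear = 1*5 = 5, Nut = 1*5 = 5, Plate = 1*3 = 3.
Iteration 2: components of {Gear,Nut,Plate} -> Frame = 5*5 = 25, Spring = 5*3 = 15.
Iteration 3: components of {Frame,Spring} -> Widget = 25*1 = 25.
Iteration 4: no further components; recursion stops.
SUM(tot_qty) = 1 + 3 + 5 + 5 + 15 + 25 + 25 = 79.

79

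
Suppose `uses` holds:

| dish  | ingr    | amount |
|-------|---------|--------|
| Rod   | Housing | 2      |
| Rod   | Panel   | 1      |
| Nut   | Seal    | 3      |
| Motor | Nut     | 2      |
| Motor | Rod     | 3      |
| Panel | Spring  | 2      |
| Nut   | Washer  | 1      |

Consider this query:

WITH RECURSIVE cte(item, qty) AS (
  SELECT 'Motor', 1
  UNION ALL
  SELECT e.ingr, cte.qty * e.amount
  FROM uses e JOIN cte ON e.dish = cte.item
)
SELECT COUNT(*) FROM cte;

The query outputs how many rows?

8

Base: (Motor, qty=1).
Iteration 1: components of {Motor} -> Nut = 1*2 = 2, Rod = 1*3 = 3.
Iteration 2: components of {Nut,Rod} -> Housing = 3*2 = 6, Panel = 3*1 = 3, Seal = 2*3 = 6, Washer = 2*1 = 2.
Iteration 3: components of {Housing,Panel,Seal,Washer} -> Spring = 3*2 = 6.
Iteration 4: no further components; recursion stops.
Total rows emitted: 8.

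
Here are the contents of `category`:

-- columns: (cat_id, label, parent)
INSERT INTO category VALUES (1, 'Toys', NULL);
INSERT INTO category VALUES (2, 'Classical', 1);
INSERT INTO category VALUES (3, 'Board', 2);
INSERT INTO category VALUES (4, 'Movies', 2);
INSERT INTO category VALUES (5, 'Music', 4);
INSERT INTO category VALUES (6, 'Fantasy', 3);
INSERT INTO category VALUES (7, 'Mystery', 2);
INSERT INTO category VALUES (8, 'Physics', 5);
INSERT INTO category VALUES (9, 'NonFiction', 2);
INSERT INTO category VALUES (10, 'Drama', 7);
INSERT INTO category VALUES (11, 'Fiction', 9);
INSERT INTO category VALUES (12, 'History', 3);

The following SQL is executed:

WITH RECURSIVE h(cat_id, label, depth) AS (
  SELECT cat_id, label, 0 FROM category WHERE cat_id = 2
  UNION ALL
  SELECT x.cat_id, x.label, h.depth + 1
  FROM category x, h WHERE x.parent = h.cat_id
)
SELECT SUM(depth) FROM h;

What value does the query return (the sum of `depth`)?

17

Base: cat_id=2 (Classical) at depth 0.
Iteration 1: rows with parent in {2} -> Board (id 3, depth 1), Movies (id 4, depth 1), Mystery (id 7, depth 1), NonFiction (id 9, depth 1).
Iteration 2: rows with parent in {3,4,7,9} -> Music (id 5, depth 2), Fantasy (id 6, depth 2), Drama (id 10, depth 2), Fiction (id 11, depth 2), History (id 12, depth 2).
Iteration 3: rows with parent in {5,6,10,11,12} -> Physics (id 8, depth 3).
Iteration 4: no rows with parent in {8}; recursion stops.
SUM(depth) = 0 + 1 + 1 + 1 + 1 + 2 + 2 + 2 + 2 + 2 + 3 = 17.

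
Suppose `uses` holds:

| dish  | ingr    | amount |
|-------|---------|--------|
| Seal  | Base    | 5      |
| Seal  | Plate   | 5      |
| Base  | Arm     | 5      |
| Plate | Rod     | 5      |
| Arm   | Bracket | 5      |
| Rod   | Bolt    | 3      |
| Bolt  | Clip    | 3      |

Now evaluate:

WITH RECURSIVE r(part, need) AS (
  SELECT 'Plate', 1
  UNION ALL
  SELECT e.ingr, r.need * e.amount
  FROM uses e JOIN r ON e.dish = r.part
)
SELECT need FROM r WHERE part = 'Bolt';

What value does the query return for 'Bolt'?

15

Base: (Plate, need=1).
Iteration 1: components of {Plate} -> Rod = 1*5 = 5.
Iteration 2: components of {Rod} -> Bolt = 5*3 = 15.
Iteration 3: components of {Bolt} -> Clip = 15*3 = 45.
Iteration 4: no further components; recursion stops.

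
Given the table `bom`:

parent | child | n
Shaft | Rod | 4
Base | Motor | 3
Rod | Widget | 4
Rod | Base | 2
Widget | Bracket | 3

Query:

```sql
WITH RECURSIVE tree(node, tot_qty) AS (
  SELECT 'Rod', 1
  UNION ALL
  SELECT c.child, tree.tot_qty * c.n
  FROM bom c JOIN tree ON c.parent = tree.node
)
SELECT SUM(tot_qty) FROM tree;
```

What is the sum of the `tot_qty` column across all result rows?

Base: (Rod, tot_qty=1).
Iteration 1: components of {Rod} -> Base = 1*2 = 2, Widget = 1*4 = 4.
Iteration 2: components of {Base,Widget} -> Bracket = 4*3 = 12, Motor = 2*3 = 6.
Iteration 3: no further components; recursion stops.
SUM(tot_qty) = 1 + 2 + 4 + 6 + 12 = 25.

25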